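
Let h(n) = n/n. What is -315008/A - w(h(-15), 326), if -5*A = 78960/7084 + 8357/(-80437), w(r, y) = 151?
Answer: 32019015176571/224718019 ≈ 1.4249e+5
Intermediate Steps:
h(n) = 1
A = -224718019/101752805 (A = -(78960/7084 + 8357/(-80437))/5 = -(78960*(1/7084) + 8357*(-1/80437))/5 = -(2820/253 - 8357/80437)/5 = -⅕*224718019/20350561 = -224718019/101752805 ≈ -2.2085)
-315008/A - w(h(-15), 326) = -315008/(-224718019/101752805) - 1*151 = -315008*(-101752805/224718019) - 151 = 32052947597440/224718019 - 151 = 32019015176571/224718019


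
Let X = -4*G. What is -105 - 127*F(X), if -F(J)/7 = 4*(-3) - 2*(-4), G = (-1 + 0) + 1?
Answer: -3661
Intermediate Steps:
G = 0 (G = -1 + 1 = 0)
X = 0 (X = -4*0 = -1*0 = 0)
F(J) = 28 (F(J) = -7*(4*(-3) - 2*(-4)) = -7*(-12 - 1*(-8)) = -7*(-12 + 8) = -7*(-4) = 28)
-105 - 127*F(X) = -105 - 127*28 = -105 - 3556 = -3661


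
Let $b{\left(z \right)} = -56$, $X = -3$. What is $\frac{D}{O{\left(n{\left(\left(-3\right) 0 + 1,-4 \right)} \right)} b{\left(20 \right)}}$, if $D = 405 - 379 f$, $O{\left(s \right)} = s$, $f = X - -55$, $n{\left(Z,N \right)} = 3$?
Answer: $\frac{19303}{168} \approx 114.9$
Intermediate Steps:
$f = 52$ ($f = -3 - -55 = -3 + 55 = 52$)
$D = -19303$ ($D = 405 - 19708 = -19303$)
$\frac{D}{O{\left(n{\left(\left(-3\right) 0 + 1,-4 \right)} \right)} b{\left(20 \right)}} = - \frac{19303}{3 \left(-56\right)} = - \frac{19303}{-168} = \left(-19303\right) \left(- \frac{1}{168}\right) = \frac{19303}{168}$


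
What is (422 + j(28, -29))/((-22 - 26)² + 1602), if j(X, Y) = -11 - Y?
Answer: 220/1953 ≈ 0.11265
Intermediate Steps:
(422 + j(28, -29))/((-22 - 26)² + 1602) = (422 + (-11 - 1*(-29)))/((-22 - 26)² + 1602) = (422 + (-11 + 29))/((-48)² + 1602) = (422 + 18)/(2304 + 1602) = 440/3906 = 440*(1/3906) = 220/1953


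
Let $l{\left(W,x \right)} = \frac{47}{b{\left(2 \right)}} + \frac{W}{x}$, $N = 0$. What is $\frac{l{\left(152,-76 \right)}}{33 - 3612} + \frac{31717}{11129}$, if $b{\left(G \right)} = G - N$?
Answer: $\frac{226551739}{79661382} \approx 2.8439$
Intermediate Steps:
$b{\left(G \right)} = G$ ($b{\left(G \right)} = G - 0 = G + 0 = G$)
$l{\left(W,x \right)} = \frac{47}{2} + \frac{W}{x}$
$\frac{l{\left(152,-76 \right)}}{33 - 3612} + \frac{31717}{11129} = \frac{\frac{47}{2} + \frac{152}{-76}}{33 - 3612} + \frac{31717}{11129} = \frac{\frac{47}{2} + 152 \left(- \frac{1}{76}\right)}{33 - 3612} + 31717 \cdot \frac{1}{11129} = \frac{\frac{47}{2} - 2}{-3579} + \frac{31717}{11129} = \frac{43}{2} \left(- \frac{1}{3579}\right) + \frac{31717}{11129} = - \frac{43}{7158} + \frac{31717}{11129} = \frac{226551739}{79661382}$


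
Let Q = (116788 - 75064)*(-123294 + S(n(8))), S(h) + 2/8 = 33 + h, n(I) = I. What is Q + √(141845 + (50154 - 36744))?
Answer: -5142618603 + √155255 ≈ -5.1426e+9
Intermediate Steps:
S(h) = 131/4 + h (S(h) = -¼ + (33 + h) = 131/4 + h)
Q = -5142618603 (Q = (116788 - 75064)*(-123294 + (131/4 + 8)) = 41724*(-123294 + 163/4) = 41724*(-493013/4) = -5142618603)
Q + √(141845 + (50154 - 36744)) = -5142618603 + √(141845 + (50154 - 36744)) = -5142618603 + √(141845 + 13410) = -5142618603 + √155255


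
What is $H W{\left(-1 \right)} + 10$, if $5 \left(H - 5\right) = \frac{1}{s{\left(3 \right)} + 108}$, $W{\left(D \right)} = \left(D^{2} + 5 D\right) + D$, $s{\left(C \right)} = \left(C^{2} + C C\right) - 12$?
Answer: $- \frac{1711}{114} \approx -15.009$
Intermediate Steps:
$s{\left(C \right)} = -12 + 2 C^{2}$ ($s{\left(C \right)} = \left(C^{2} + C^{2}\right) - 12 = 2 C^{2} - 12 = -12 + 2 C^{2}$)
$W{\left(D \right)} = D^{2} + 6 D$
$H = \frac{2851}{570}$ ($H = 5 + \frac{1}{5 \left(\left(-12 + 2 \cdot 3^{2}\right) + 108\right)} = 5 + \frac{1}{5 \left(\left(-12 + 2 \cdot 9\right) + 108\right)} = 5 + \frac{1}{5 \left(\left(-12 + 18\right) + 108\right)} = 5 + \frac{1}{5 \left(6 + 108\right)} = 5 + \frac{1}{5 \cdot 114} = 5 + \frac{1}{5} \cdot \frac{1}{114} = 5 + \frac{1}{570} = \frac{2851}{570} \approx 5.0018$)
$H W{\left(-1 \right)} + 10 = \frac{2851 \left(- (6 - 1)\right)}{570} + 10 = \frac{2851 \left(\left(-1\right) 5\right)}{570} + 10 = \frac{2851}{570} \left(-5\right) + 10 = - \frac{2851}{114} + 10 = - \frac{1711}{114}$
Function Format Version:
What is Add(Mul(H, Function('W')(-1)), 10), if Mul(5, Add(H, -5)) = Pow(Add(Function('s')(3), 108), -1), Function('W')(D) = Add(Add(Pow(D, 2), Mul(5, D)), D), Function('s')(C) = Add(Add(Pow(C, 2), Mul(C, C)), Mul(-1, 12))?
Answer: Rational(-1711, 114) ≈ -15.009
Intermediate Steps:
Function('s')(C) = Add(-12, Mul(2, Pow(C, 2))) (Function('s')(C) = Add(Add(Pow(C, 2), Pow(C, 2)), -12) = Add(Mul(2, Pow(C, 2)), -12) = Add(-12, Mul(2, Pow(C, 2))))
Function('W')(D) = Add(Pow(D, 2), Mul(6, D))
H = Rational(2851, 570) (H = Add(5, Mul(Rational(1, 5), Pow(Add(Add(-12, Mul(2, Pow(3, 2))), 108), -1))) = Add(5, Mul(Rational(1, 5), Pow(Add(Add(-12, Mul(2, 9)), 108), -1))) = Add(5, Mul(Rational(1, 5), Pow(Add(Add(-12, 18), 108), -1))) = Add(5, Mul(Rational(1, 5), Pow(Add(6, 108), -1))) = Add(5, Mul(Rational(1, 5), Pow(114, -1))) = Add(5, Mul(Rational(1, 5), Rational(1, 114))) = Add(5, Rational(1, 570)) = Rational(2851, 570) ≈ 5.0018)
Add(Mul(H, Function('W')(-1)), 10) = Add(Mul(Rational(2851, 570), Mul(-1, Add(6, -1))), 10) = Add(Mul(Rational(2851, 570), Mul(-1, 5)), 10) = Add(Mul(Rational(2851, 570), -5), 10) = Add(Rational(-2851, 114), 10) = Rational(-1711, 114)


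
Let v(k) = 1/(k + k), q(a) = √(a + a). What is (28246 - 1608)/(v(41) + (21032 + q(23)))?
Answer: 3767125981500/2974331081321 - 179113912*√46/2974331081321 ≈ 1.2661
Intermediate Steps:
q(a) = √2*√a (q(a) = √(2*a) = √2*√a)
v(k) = 1/(2*k)
(28246 - 1608)/(v(41) + (21032 + q(23))) = (28246 - 1608)/((½)/41 + (21032 + √2*√23)) = 26638/((½)*(1/41) + (21032 + √46)) = 26638/(1/82 + (21032 + √46)) = 26638/(1724625/82 + √46)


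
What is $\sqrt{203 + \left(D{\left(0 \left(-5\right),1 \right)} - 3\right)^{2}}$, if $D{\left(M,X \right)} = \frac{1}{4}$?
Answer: $\frac{\sqrt{3369}}{4} \approx 14.511$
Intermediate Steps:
$D{\left(M,X \right)} = \frac{1}{4}$
$\sqrt{203 + \left(D{\left(0 \left(-5\right),1 \right)} - 3\right)^{2}} = \sqrt{203 + \left(\frac{1}{4} - 3\right)^{2}} = \sqrt{203 + \left(- \frac{11}{4}\right)^{2}} = \sqrt{203 + \frac{121}{16}} = \sqrt{\frac{3369}{16}} = \frac{\sqrt{3369}}{4}$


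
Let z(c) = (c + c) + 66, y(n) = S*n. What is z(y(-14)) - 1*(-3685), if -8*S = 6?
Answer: 3772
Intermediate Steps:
S = -3/4 (S = -1/8*6 = -3/4 ≈ -0.75000)
y(n) = -3*n/4
z(c) = 66 + 2*c (z(c) = 2*c + 66 = 66 + 2*c)
z(y(-14)) - 1*(-3685) = (66 + 2*(-3/4*(-14))) - 1*(-3685) = (66 + 2*(21/2)) + 3685 = (66 + 21) + 3685 = 87 + 3685 = 3772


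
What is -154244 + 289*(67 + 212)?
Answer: -73613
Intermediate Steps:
-154244 + 289*(67 + 212) = -154244 + 289*279 = -154244 + 80631 = -73613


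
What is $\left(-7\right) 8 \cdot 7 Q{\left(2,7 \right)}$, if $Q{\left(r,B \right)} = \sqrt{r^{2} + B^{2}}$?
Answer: $- 392 \sqrt{53} \approx -2853.8$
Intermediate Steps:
$Q{\left(r,B \right)} = \sqrt{B^{2} + r^{2}}$
$\left(-7\right) 8 \cdot 7 Q{\left(2,7 \right)} = \left(-7\right) 8 \cdot 7 \sqrt{7^{2} + 2^{2}} = \left(-56\right) 7 \sqrt{49 + 4} = - 392 \sqrt{53}$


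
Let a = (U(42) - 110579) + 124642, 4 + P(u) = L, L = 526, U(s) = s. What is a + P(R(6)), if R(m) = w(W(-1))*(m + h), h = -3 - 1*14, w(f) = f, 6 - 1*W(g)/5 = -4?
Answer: 14627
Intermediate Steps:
W(g) = 50 (W(g) = 30 - 5*(-4) = 30 + 20 = 50)
h = -17 (h = -3 - 14 = -17)
R(m) = -850 + 50*m (R(m) = 50*(m - 17) = 50*(-17 + m) = -850 + 50*m)
P(u) = 522 (P(u) = -4 + 526 = 522)
a = 14105 (a = (42 - 110579) + 124642 = -110537 + 124642 = 14105)
a + P(R(6)) = 14105 + 522 = 14627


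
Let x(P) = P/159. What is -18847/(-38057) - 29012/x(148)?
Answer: -43887662600/1408109 ≈ -31168.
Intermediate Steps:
x(P) = P/159 (x(P) = P*(1/159) = P/159)
-18847/(-38057) - 29012/x(148) = -18847/(-38057) - 29012/((1/159)*148) = -18847*(-1/38057) - 29012/148/159 = 18847/38057 - 29012*159/148 = 18847/38057 - 1153227/37 = -43887662600/1408109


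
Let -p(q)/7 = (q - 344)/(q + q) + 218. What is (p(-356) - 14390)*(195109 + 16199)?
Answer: -299452279542/89 ≈ -3.3646e+9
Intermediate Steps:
p(q) = -1526 - 7*(-344 + q)/(2*q) (p(q) = -7*((q - 344)/(q + q) + 218) = -7*((-344 + q)/((2*q)) + 218) = -7*((-344 + q)*(1/(2*q)) + 218) = -7*((-344 + q)/(2*q) + 218) = -7*(218 + (-344 + q)/(2*q)) = -1526 - 7*(-344 + q)/(2*q))
(p(-356) - 14390)*(195109 + 16199) = ((-3059/2 + 1204/(-356)) - 14390)*(195109 + 16199) = ((-3059/2 + 1204*(-1/356)) - 14390)*211308 = ((-3059/2 - 301/89) - 14390)*211308 = (-272853/178 - 14390)*211308 = -2834273/178*211308 = -299452279542/89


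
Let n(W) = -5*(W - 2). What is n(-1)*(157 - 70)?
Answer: 1305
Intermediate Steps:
n(W) = 10 - 5*W (n(W) = -5*(-2 + W) = 10 - 5*W)
n(-1)*(157 - 70) = (10 - 5*(-1))*(157 - 70) = (10 + 5)*87 = 15*87 = 1305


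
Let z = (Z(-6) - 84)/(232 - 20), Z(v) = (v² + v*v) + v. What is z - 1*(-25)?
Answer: 2641/106 ≈ 24.915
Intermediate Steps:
Z(v) = v + 2*v² (Z(v) = (v² + v²) + v = 2*v² + v = v + 2*v²)
z = -9/106 (z = (-6*(1 + 2*(-6)) - 84)/(232 - 20) = (-6*(1 - 12) - 84)/212 = (-6*(-11) - 84)*(1/212) = (66 - 84)*(1/212) = -18*1/212 = -9/106 ≈ -0.084906)
z - 1*(-25) = -9/106 - 1*(-25) = -9/106 + 25 = 2641/106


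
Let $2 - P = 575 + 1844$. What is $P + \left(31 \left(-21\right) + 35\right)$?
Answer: $-3033$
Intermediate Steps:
$P = -2417$ ($P = 2 - \left(575 + 1844\right) = 2 - 2419 = -2417$)
$P + \left(31 \left(-21\right) + 35\right) = -2417 + \left(31 \left(-21\right) + 35\right) = -2417 + \left(-651 + 35\right) = -2417 - 616 = -3033$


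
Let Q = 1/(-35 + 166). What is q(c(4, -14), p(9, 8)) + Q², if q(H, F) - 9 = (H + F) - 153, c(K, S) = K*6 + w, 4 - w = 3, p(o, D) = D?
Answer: -1904870/17161 ≈ -111.00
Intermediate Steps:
Q = 1/131 ≈ 0.0076336
w = 1 (w = 4 - 1*3 = 4 - 3 = 1)
c(K, S) = 1 + 6*K (c(K, S) = K*6 + 1 = 6*K + 1 = 1 + 6*K)
q(H, F) = -144 + F + H (q(H, F) = 9 + ((H + F) - 153) = 9 + ((F + H) - 153) = 9 + (-153 + F + H) = -144 + F + H)
q(c(4, -14), p(9, 8)) + Q² = (-144 + 8 + (1 + 6*4)) + (1/131)² = (-144 + 8 + (1 + 24)) + 1/17161 = (-144 + 8 + 25) + 1/17161 = -111 + 1/17161 = -1904870/17161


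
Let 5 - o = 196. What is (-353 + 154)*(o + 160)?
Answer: 6169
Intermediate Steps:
o = -191 (o = 5 - 1*196 = 5 - 196 = -191)
(-353 + 154)*(o + 160) = (-353 + 154)*(-191 + 160) = -199*(-31) = 6169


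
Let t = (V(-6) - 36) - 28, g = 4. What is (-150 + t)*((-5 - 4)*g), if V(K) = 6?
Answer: 7488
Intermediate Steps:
t = -58 (t = (6 - 36) - 28 = -30 - 28 = -58)
(-150 + t)*((-5 - 4)*g) = (-150 - 58)*((-5 - 4)*4) = -(-1872)*4 = -208*(-36) = 7488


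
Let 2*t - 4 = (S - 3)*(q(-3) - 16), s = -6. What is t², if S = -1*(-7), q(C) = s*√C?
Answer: 468 + 720*I*√3 ≈ 468.0 + 1247.1*I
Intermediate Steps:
q(C) = -6*√C
S = 7
t = -30 - 12*I*√3 (t = 2 + ((7 - 3)*(-6*I*√3 - 16))/2 = 2 + (4*(-6*I*√3 - 16))/2 = 2 + (4*(-16 - 6*I*√3))/2 = 2 + (-64 - 24*I*√3)/2 = 2 + (-32 - 12*I*√3) = -30 - 12*I*√3 ≈ -30.0 - 20.785*I)
t² = (-30 - 12*I*√3)²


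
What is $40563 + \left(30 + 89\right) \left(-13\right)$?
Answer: $39016$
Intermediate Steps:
$40563 + \left(30 + 89\right) \left(-13\right) = 40563 + 119 \left(-13\right) = 40563 - 1547 = 39016$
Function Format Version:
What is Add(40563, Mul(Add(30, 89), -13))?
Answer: 39016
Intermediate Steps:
Add(40563, Mul(Add(30, 89), -13)) = Add(40563, Mul(119, -13)) = Add(40563, -1547) = 39016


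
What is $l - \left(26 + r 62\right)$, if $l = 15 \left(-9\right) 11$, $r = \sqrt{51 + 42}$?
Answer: $-1511 - 62 \sqrt{93} \approx -2108.9$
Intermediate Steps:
$r = \sqrt{93} \approx 9.6436$
$l = -1485$ ($l = \left(-135\right) 11 = -1485$)
$l - \left(26 + r 62\right) = -1485 - \left(26 + \sqrt{93} \cdot 62\right) = -1485 - \left(26 + 62 \sqrt{93}\right) = -1511 - 62 \sqrt{93}$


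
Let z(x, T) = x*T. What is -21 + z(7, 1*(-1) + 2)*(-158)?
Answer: -1127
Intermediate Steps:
z(x, T) = T*x
-21 + z(7, 1*(-1) + 2)*(-158) = -21 + ((1*(-1) + 2)*7)*(-158) = -21 + ((-1 + 2)*7)*(-158) = -21 + (1*7)*(-158) = -21 + 7*(-158) = -21 - 1106 = -1127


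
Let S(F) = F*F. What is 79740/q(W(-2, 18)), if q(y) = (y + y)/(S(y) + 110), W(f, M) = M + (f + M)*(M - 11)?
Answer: 67818870/13 ≈ 5.2168e+6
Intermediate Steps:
S(F) = F²
W(f, M) = M + (-11 + M)*(M + f) (W(f, M) = M + (M + f)*(-11 + M) = M + (-11 + M)*(M + f))
q(y) = 2*y/(110 + y²) (q(y) = (y + y)/(y² + 110) = (2*y)/(110 + y²) = 2*y/(110 + y²))
79740/q(W(-2, 18)) = 79740/((2*(18² - 11*(-2) - 10*18 + 18*(-2))/(110 + (18² - 11*(-2) - 10*18 + 18*(-2))²))) = 79740/((2*(324 + 22 - 180 - 36)/(110 + (324 + 22 - 180 - 36)²))) = 79740/((2*130/(110 + 130²))) = 79740/((2*130/(110 + 16900))) = 79740/((2*130/17010)) = 79740/((2*130*(1/17010))) = 79740/(26/1701) = 79740*(1701/26) = 67818870/13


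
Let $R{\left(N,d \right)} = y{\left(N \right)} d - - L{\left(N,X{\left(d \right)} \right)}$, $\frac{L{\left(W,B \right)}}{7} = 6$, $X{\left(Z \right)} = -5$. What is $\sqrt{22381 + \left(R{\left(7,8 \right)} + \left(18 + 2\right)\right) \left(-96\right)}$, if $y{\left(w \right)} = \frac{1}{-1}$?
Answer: $\sqrt{17197} \approx 131.14$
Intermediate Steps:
$L{\left(W,B \right)} = 42$ ($L{\left(W,B \right)} = 7 \cdot 6 = 42$)
$y{\left(w \right)} = -1$
$R{\left(N,d \right)} = 42 - d$ ($R{\left(N,d \right)} = - d + \left(\left(3 + 42\right) - 3\right) = - d + \left(45 - 3\right) = - d + 42 = 42 - d$)
$\sqrt{22381 + \left(R{\left(7,8 \right)} + \left(18 + 2\right)\right) \left(-96\right)} = \sqrt{22381 + \left(\left(42 - 8\right) + \left(18 + 2\right)\right) \left(-96\right)} = \sqrt{22381 + \left(\left(42 - 8\right) + 20\right) \left(-96\right)} = \sqrt{22381 + \left(34 + 20\right) \left(-96\right)} = \sqrt{22381 + 54 \left(-96\right)} = \sqrt{22381 - 5184} = \sqrt{17197}$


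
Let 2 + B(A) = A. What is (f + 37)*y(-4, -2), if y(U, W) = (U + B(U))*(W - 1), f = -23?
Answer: 420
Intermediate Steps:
B(A) = -2 + A
y(U, W) = (-1 + W)*(-2 + 2*U) (y(U, W) = (U + (-2 + U))*(W - 1) = (-2 + 2*U)*(-1 + W) = (-1 + W)*(-2 + 2*U))
(f + 37)*y(-4, -2) = (-23 + 37)*(2 - 2*(-4) - 2*(-2) + 2*(-4)*(-2)) = 14*(2 + 8 + 4 + 16) = 14*30 = 420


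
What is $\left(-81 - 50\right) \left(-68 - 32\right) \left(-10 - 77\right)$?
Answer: $-1139700$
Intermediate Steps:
$\left(-81 - 50\right) \left(-68 - 32\right) \left(-10 - 77\right) = - 131 \left(-68 - 32\right) \left(-87\right) = - 131 \left(\left(-100\right) \left(-87\right)\right) = \left(-131\right) 8700 = -1139700$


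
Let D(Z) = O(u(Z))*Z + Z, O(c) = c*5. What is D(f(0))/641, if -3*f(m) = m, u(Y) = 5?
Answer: 0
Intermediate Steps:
O(c) = 5*c
f(m) = -m/3
D(Z) = 26*Z (D(Z) = (5*5)*Z + Z = 25*Z + Z = 26*Z)
D(f(0))/641 = (26*(-1/3*0))/641 = (26*0)*(1/641) = 0*(1/641) = 0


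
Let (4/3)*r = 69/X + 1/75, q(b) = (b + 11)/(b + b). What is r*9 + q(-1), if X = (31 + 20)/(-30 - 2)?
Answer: -505147/1700 ≈ -297.15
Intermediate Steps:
X = -51/32 (X = 51/(-32) = 51*(-1/32) = -51/32 ≈ -1.5938)
q(b) = (11 + b)/(2*b) (q(b) = (11 + b)/((2*b)) = (11 + b)*(1/(2*b)) = (11 + b)/(2*b))
r = -55183/1700 (r = 3*(69/(-51/32) + 1/75)/4 = 3*(69*(-32/51) + 1*(1/75))/4 = 3*(-736/17 + 1/75)/4 = (¾)*(-55183/1275) = -55183/1700 ≈ -32.461)
r*9 + q(-1) = -55183/1700*9 + (½)*(11 - 1)/(-1) = -496647/1700 + (½)*(-1)*10 = -496647/1700 - 5 = -505147/1700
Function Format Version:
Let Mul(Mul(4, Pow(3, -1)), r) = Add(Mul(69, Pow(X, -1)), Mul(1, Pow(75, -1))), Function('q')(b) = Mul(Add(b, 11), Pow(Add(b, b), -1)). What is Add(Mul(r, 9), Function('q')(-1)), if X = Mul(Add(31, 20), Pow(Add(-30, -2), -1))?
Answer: Rational(-505147, 1700) ≈ -297.15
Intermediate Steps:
X = Rational(-51, 32) (X = Mul(51, Pow(-32, -1)) = Mul(51, Rational(-1, 32)) = Rational(-51, 32) ≈ -1.5938)
Function('q')(b) = Mul(Rational(1, 2), Pow(b, -1), Add(11, b)) (Function('q')(b) = Mul(Add(11, b), Pow(Mul(2, b), -1)) = Mul(Add(11, b), Mul(Rational(1, 2), Pow(b, -1))) = Mul(Rational(1, 2), Pow(b, -1), Add(11, b)))
r = Rational(-55183, 1700) (r = Mul(Rational(3, 4), Add(Mul(69, Pow(Rational(-51, 32), -1)), Mul(1, Pow(75, -1)))) = Mul(Rational(3, 4), Add(Mul(69, Rational(-32, 51)), Mul(1, Rational(1, 75)))) = Mul(Rational(3, 4), Add(Rational(-736, 17), Rational(1, 75))) = Mul(Rational(3, 4), Rational(-55183, 1275)) = Rational(-55183, 1700) ≈ -32.461)
Add(Mul(r, 9), Function('q')(-1)) = Add(Mul(Rational(-55183, 1700), 9), Mul(Rational(1, 2), Pow(-1, -1), Add(11, -1))) = Add(Rational(-496647, 1700), Mul(Rational(1, 2), -1, 10)) = Add(Rational(-496647, 1700), -5) = Rational(-505147, 1700)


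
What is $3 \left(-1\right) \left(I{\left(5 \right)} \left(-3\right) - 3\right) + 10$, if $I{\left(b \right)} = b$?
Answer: $64$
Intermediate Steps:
$3 \left(-1\right) \left(I{\left(5 \right)} \left(-3\right) - 3\right) + 10 = 3 \left(-1\right) \left(5 \left(-3\right) - 3\right) + 10 = - 3 \left(-15 - 3\right) + 10 = \left(-3\right) \left(-18\right) + 10 = 54 + 10 = 64$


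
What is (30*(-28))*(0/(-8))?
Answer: 0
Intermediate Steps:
(30*(-28))*(0/(-8)) = -0*(-1)/8 = -840*0 = 0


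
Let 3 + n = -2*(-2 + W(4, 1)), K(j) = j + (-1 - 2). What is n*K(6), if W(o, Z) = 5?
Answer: -27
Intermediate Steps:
K(j) = -3 + j (K(j) = j - 3 = -3 + j)
n = -9 (n = -3 - 2*(-2 + 5) = -3 - 2*3 = -3 - 6 = -9)
n*K(6) = -9*(-3 + 6) = -9*3 = -27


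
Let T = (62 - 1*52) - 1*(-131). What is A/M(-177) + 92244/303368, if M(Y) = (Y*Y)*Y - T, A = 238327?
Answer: 27451668370/105143063727 ≈ 0.26109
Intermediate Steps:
T = 141 (T = (62 - 52) + 131 = 10 + 131 = 141)
M(Y) = -141 + Y³ (M(Y) = (Y*Y)*Y - 1*141 = Y²*Y - 141 = Y³ - 141 = -141 + Y³)
A/M(-177) + 92244/303368 = 238327/(-141 + (-177)³) + 92244/303368 = 238327/(-141 - 5545233) + 92244*(1/303368) = 238327/(-5545374) + 23061/75842 = 238327*(-1/5545374) + 23061/75842 = -238327/5545374 + 23061/75842 = 27451668370/105143063727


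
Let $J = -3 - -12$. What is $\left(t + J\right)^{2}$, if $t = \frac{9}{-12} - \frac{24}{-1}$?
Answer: $\frac{16641}{16} \approx 1040.1$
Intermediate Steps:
$J = 9$ ($J = -3 + 12 = 9$)
$t = \frac{93}{4}$ ($t = 9 \left(- \frac{1}{12}\right) - -24 = - \frac{3}{4} + 24 = \frac{93}{4} \approx 23.25$)
$\left(t + J\right)^{2} = \left(\frac{93}{4} + 9\right)^{2} = \left(\frac{129}{4}\right)^{2} = \frac{16641}{16}$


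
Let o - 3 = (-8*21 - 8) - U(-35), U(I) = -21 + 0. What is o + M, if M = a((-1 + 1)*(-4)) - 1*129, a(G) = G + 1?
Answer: -280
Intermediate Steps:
U(I) = -21
a(G) = 1 + G
M = -128 (M = (1 + (-1 + 1)*(-4)) - 1*129 = (1 + 0*(-4)) - 129 = (1 + 0) - 129 = 1 - 129 = -128)
o = -152 (o = 3 + ((-8*21 - 8) - 1*(-21)) = 3 + ((-168 - 8) + 21) = 3 + (-176 + 21) = 3 - 155 = -152)
o + M = -152 - 128 = -280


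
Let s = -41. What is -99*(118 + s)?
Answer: -7623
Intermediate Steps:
-99*(118 + s) = -99*(118 - 41) = -99*77 = -7623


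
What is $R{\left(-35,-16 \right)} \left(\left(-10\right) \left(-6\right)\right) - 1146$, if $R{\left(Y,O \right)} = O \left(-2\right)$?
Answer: $774$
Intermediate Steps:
$R{\left(Y,O \right)} = - 2 O$
$R{\left(-35,-16 \right)} \left(\left(-10\right) \left(-6\right)\right) - 1146 = \left(-2\right) \left(-16\right) \left(\left(-10\right) \left(-6\right)\right) - 1146 = 32 \cdot 60 - 1146 = 1920 - 1146 = 774$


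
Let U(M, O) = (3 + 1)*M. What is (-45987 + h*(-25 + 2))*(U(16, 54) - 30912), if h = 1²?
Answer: 1419316480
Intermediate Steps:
h = 1
U(M, O) = 4*M
(-45987 + h*(-25 + 2))*(U(16, 54) - 30912) = (-45987 + 1*(-25 + 2))*(4*16 - 30912) = (-45987 + 1*(-23))*(64 - 30912) = (-45987 - 23)*(-30848) = -46010*(-30848) = 1419316480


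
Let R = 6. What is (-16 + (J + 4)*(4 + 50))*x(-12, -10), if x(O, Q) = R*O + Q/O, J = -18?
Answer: 164822/3 ≈ 54941.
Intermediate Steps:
x(O, Q) = 6*O + Q/O
(-16 + (J + 4)*(4 + 50))*x(-12, -10) = (-16 + (-18 + 4)*(4 + 50))*(6*(-12) - 10/(-12)) = (-16 - 14*54)*(-72 - 10*(-1/12)) = (-16 - 756)*(-72 + 5/6) = -772*(-427/6) = 164822/3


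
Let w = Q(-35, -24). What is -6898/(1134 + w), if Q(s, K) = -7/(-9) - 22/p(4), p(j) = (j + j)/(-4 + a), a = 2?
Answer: -124164/20525 ≈ -6.0494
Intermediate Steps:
p(j) = -j (p(j) = (j + j)/(-4 + 2) = (2*j)/(-2) = (2*j)*(-½) = -j)
Q(s, K) = 113/18 (Q(s, K) = -7/(-9) - 22/((-1*4)) = -7*(-⅑) - 22/(-4) = 7/9 - 22*(-¼) = 7/9 + 11/2 = 113/18)
w = 113/18 ≈ 6.2778
-6898/(1134 + w) = -6898/(1134 + 113/18) = -6898/20525/18 = -6898*18/20525 = -124164/20525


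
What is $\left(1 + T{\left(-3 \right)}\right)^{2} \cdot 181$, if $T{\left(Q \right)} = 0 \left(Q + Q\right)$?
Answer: $181$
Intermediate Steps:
$T{\left(Q \right)} = 0$ ($T{\left(Q \right)} = 0 \cdot 2 Q = 0$)
$\left(1 + T{\left(-3 \right)}\right)^{2} \cdot 181 = \left(1 + 0\right)^{2} \cdot 181 = 1^{2} \cdot 181 = 1 \cdot 181 = 181$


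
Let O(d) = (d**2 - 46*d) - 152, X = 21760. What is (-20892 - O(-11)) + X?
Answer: 393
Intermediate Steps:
O(d) = -152 + d**2 - 46*d
(-20892 - O(-11)) + X = (-20892 - (-152 + (-11)**2 - 46*(-11))) + 21760 = (-20892 - (-152 + 121 + 506)) + 21760 = (-20892 - 1*475) + 21760 = (-20892 - 475) + 21760 = -21367 + 21760 = 393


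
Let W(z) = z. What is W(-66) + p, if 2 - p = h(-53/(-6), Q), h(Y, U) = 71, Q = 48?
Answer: -135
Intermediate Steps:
p = -69 (p = 2 - 1*71 = 2 - 71 = -69)
W(-66) + p = -66 - 69 = -135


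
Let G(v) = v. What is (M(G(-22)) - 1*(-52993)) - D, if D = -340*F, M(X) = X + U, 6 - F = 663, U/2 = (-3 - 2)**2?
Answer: -170359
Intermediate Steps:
U = 50 (U = 2*(-3 - 2)**2 = 2*(-5)**2 = 2*25 = 50)
F = -657 (F = 6 - 1*663 = 6 - 663 = -657)
M(X) = 50 + X (M(X) = X + 50 = 50 + X)
D = 223380 (D = -340*(-657) = 223380)
(M(G(-22)) - 1*(-52993)) - D = ((50 - 22) - 1*(-52993)) - 1*223380 = (28 + 52993) - 223380 = 53021 - 223380 = -170359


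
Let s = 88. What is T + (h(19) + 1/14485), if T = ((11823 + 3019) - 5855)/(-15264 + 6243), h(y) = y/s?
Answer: -8972040797/11498888280 ≈ -0.78025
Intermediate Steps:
h(y) = y/88
T = -8987/9021 (T = (14842 - 5855)/(-9021) = 8987*(-1/9021) = -8987/9021 ≈ -0.99623)
T + (h(19) + 1/14485) = -8987/9021 + ((1/88)*19 + 1/14485) = -8987/9021 + (19/88 + 1/14485) = -8987/9021 + 275303/1274680 = -8972040797/11498888280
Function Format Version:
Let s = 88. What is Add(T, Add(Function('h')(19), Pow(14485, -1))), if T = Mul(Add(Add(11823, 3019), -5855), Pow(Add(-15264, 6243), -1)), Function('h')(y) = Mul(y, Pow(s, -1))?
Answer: Rational(-8972040797, 11498888280) ≈ -0.78025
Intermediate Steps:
Function('h')(y) = Mul(Rational(1, 88), y) (Function('h')(y) = Mul(y, Pow(88, -1)) = Mul(y, Rational(1, 88)) = Mul(Rational(1, 88), y))
T = Rational(-8987, 9021) (T = Mul(Add(14842, -5855), Pow(-9021, -1)) = Mul(8987, Rational(-1, 9021)) = Rational(-8987, 9021) ≈ -0.99623)
Add(T, Add(Function('h')(19), Pow(14485, -1))) = Add(Rational(-8987, 9021), Add(Mul(Rational(1, 88), 19), Pow(14485, -1))) = Add(Rational(-8987, 9021), Add(Rational(19, 88), Rational(1, 14485))) = Add(Rational(-8987, 9021), Rational(275303, 1274680)) = Rational(-8972040797, 11498888280)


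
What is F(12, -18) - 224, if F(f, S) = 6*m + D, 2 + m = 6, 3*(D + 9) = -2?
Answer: -629/3 ≈ -209.67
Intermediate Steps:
D = -29/3 (D = -9 + (1/3)*(-2) = -9 - 2/3 = -29/3 ≈ -9.6667)
m = 4 (m = -2 + 6 = 4)
F(f, S) = 43/3 (F(f, S) = 6*4 - 29/3 = 24 - 29/3 = 43/3)
F(12, -18) - 224 = 43/3 - 224 = -629/3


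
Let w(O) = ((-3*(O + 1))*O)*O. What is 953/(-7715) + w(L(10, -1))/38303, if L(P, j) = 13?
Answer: -91263829/295507645 ≈ -0.30884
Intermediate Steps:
w(O) = O²*(-3 - 3*O) (w(O) = ((-3*(1 + O))*O)*O = ((-3 - 3*O)*O)*O = (O*(-3 - 3*O))*O = O²*(-3 - 3*O))
953/(-7715) + w(L(10, -1))/38303 = 953/(-7715) + (3*13²*(-1 - 1*13))/38303 = 953*(-1/7715) + (3*169*(-1 - 13))*(1/38303) = -953/7715 + (3*169*(-14))*(1/38303) = -953/7715 - 7098*1/38303 = -953/7715 - 7098/38303 = -91263829/295507645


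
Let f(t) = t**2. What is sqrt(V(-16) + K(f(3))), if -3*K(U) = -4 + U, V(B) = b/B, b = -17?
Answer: I*sqrt(87)/12 ≈ 0.77728*I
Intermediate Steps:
V(B) = -17/B
K(U) = 4/3 - U/3 (K(U) = -(-4 + U)/3 = 4/3 - U/3)
sqrt(V(-16) + K(f(3))) = sqrt(-17/(-16) + (4/3 - 1/3*3**2)) = sqrt(-17*(-1/16) + (4/3 - 1/3*9)) = sqrt(17/16 + (4/3 - 3)) = sqrt(17/16 - 5/3) = sqrt(-29/48) = I*sqrt(87)/12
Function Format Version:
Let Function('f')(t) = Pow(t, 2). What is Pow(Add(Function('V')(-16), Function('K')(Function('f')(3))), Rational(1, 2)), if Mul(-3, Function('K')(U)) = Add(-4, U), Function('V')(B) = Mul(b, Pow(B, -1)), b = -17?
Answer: Mul(Rational(1, 12), I, Pow(87, Rational(1, 2))) ≈ Mul(0.77728, I)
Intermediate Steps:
Function('V')(B) = Mul(-17, Pow(B, -1))
Function('K')(U) = Add(Rational(4, 3), Mul(Rational(-1, 3), U)) (Function('K')(U) = Mul(Rational(-1, 3), Add(-4, U)) = Add(Rational(4, 3), Mul(Rational(-1, 3), U)))
Pow(Add(Function('V')(-16), Function('K')(Function('f')(3))), Rational(1, 2)) = Pow(Add(Mul(-17, Pow(-16, -1)), Add(Rational(4, 3), Mul(Rational(-1, 3), Pow(3, 2)))), Rational(1, 2)) = Pow(Add(Mul(-17, Rational(-1, 16)), Add(Rational(4, 3), Mul(Rational(-1, 3), 9))), Rational(1, 2)) = Pow(Add(Rational(17, 16), Add(Rational(4, 3), -3)), Rational(1, 2)) = Pow(Add(Rational(17, 16), Rational(-5, 3)), Rational(1, 2)) = Pow(Rational(-29, 48), Rational(1, 2)) = Mul(Rational(1, 12), I, Pow(87, Rational(1, 2)))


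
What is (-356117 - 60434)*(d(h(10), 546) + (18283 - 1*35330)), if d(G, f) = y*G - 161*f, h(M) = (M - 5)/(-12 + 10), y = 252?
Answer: 43980704233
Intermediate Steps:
h(M) = 5/2 - M/2 (h(M) = (-5 + M)/(-2) = (-5 + M)*(-½) = 5/2 - M/2)
d(G, f) = -161*f + 252*G (d(G, f) = 252*G - 161*f = -161*f + 252*G)
(-356117 - 60434)*(d(h(10), 546) + (18283 - 1*35330)) = (-356117 - 60434)*((-161*546 + 252*(5/2 - ½*10)) + (18283 - 1*35330)) = -416551*((-87906 + 252*(5/2 - 5)) + (18283 - 35330)) = -416551*((-87906 + 252*(-5/2)) - 17047) = -416551*((-87906 - 630) - 17047) = -416551*(-88536 - 17047) = -416551*(-105583) = 43980704233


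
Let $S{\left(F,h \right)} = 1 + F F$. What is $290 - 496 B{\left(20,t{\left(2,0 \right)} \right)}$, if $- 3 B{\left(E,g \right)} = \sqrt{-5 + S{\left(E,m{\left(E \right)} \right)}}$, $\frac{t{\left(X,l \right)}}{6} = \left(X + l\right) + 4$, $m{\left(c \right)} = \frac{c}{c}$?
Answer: $290 + 992 \sqrt{11} \approx 3580.1$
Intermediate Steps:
$m{\left(c \right)} = 1$
$t{\left(X,l \right)} = 24 + 6 X + 6 l$ ($t{\left(X,l \right)} = 6 \left(\left(X + l\right) + 4\right) = 6 \left(4 + X + l\right) = 24 + 6 X + 6 l$)
$S{\left(F,h \right)} = 1 + F^{2}$
$B{\left(E,g \right)} = - \frac{\sqrt{-4 + E^{2}}}{3}$ ($B{\left(E,g \right)} = - \frac{\sqrt{-5 + \left(1 + E^{2}\right)}}{3} = - \frac{\sqrt{-4 + E^{2}}}{3}$)
$290 - 496 B{\left(20,t{\left(2,0 \right)} \right)} = 290 - 496 \left(- \frac{\sqrt{-4 + 20^{2}}}{3}\right) = 290 - 496 \left(- \frac{\sqrt{-4 + 400}}{3}\right) = 290 - 496 \left(- \frac{\sqrt{396}}{3}\right) = 290 - 496 \left(- \frac{6 \sqrt{11}}{3}\right) = 290 - 496 \left(- 2 \sqrt{11}\right) = 290 + 992 \sqrt{11}$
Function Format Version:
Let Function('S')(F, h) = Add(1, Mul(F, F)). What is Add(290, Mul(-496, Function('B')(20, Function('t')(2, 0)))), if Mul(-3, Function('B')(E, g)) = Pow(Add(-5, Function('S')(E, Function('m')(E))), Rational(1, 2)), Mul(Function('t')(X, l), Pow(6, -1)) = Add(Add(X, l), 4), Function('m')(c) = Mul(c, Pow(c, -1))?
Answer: Add(290, Mul(992, Pow(11, Rational(1, 2)))) ≈ 3580.1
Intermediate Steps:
Function('m')(c) = 1
Function('t')(X, l) = Add(24, Mul(6, X), Mul(6, l)) (Function('t')(X, l) = Mul(6, Add(Add(X, l), 4)) = Mul(6, Add(4, X, l)) = Add(24, Mul(6, X), Mul(6, l)))
Function('S')(F, h) = Add(1, Pow(F, 2))
Function('B')(E, g) = Mul(Rational(-1, 3), Pow(Add(-4, Pow(E, 2)), Rational(1, 2))) (Function('B')(E, g) = Mul(Rational(-1, 3), Pow(Add(-5, Add(1, Pow(E, 2))), Rational(1, 2))) = Mul(Rational(-1, 3), Pow(Add(-4, Pow(E, 2)), Rational(1, 2))))
Add(290, Mul(-496, Function('B')(20, Function('t')(2, 0)))) = Add(290, Mul(-496, Mul(Rational(-1, 3), Pow(Add(-4, Pow(20, 2)), Rational(1, 2))))) = Add(290, Mul(-496, Mul(Rational(-1, 3), Pow(Add(-4, 400), Rational(1, 2))))) = Add(290, Mul(-496, Mul(Rational(-1, 3), Pow(396, Rational(1, 2))))) = Add(290, Mul(-496, Mul(Rational(-1, 3), Mul(6, Pow(11, Rational(1, 2)))))) = Add(290, Mul(-496, Mul(-2, Pow(11, Rational(1, 2))))) = Add(290, Mul(992, Pow(11, Rational(1, 2))))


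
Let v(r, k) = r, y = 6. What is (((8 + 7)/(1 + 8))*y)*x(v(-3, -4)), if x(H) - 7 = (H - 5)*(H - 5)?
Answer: 710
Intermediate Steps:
x(H) = 7 + (-5 + H)² (x(H) = 7 + (H - 5)*(H - 5) = 7 + (-5 + H)*(-5 + H) = 7 + (-5 + H)²)
(((8 + 7)/(1 + 8))*y)*x(v(-3, -4)) = (((8 + 7)/(1 + 8))*6)*(7 + (-5 - 3)²) = ((15/9)*6)*(7 + (-8)²) = ((15*(⅑))*6)*(7 + 64) = ((5/3)*6)*71 = 10*71 = 710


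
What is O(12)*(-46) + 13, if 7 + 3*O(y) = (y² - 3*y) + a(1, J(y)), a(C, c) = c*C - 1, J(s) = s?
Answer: -5113/3 ≈ -1704.3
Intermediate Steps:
a(C, c) = -1 + C*c (a(C, c) = C*c - 1 = -1 + C*c)
O(y) = -8/3 - 2*y/3 + y²/3 (O(y) = -7/3 + ((y² - 3*y) + (-1 + 1*y))/3 = -7/3 + ((y² - 3*y) + (-1 + y))/3 = -7/3 + (-1 + y² - 2*y)/3 = -7/3 + (-⅓ - 2*y/3 + y²/3) = -8/3 - 2*y/3 + y²/3)
O(12)*(-46) + 13 = (-8/3 - ⅔*12 + (⅓)*12²)*(-46) + 13 = (-8/3 - 8 + (⅓)*144)*(-46) + 13 = (-8/3 - 8 + 48)*(-46) + 13 = (112/3)*(-46) + 13 = -5152/3 + 13 = -5113/3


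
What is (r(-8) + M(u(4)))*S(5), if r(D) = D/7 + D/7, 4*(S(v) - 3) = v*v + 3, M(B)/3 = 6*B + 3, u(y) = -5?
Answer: -5830/7 ≈ -832.86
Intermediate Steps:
M(B) = 9 + 18*B (M(B) = 3*(6*B + 3) = 3*(3 + 6*B) = 9 + 18*B)
S(v) = 15/4 + v²/4 (S(v) = 3 + (v*v + 3)/4 = 3 + (v² + 3)/4 = 3 + (3 + v²)/4 = 3 + (¾ + v²/4) = 15/4 + v²/4)
r(D) = 2*D/7 (r(D) = D*(⅐) + D*(⅐) = D/7 + D/7 = 2*D/7)
(r(-8) + M(u(4)))*S(5) = ((2/7)*(-8) + (9 + 18*(-5)))*(15/4 + (¼)*5²) = (-16/7 + (9 - 90))*(15/4 + (¼)*25) = (-16/7 - 81)*(15/4 + 25/4) = -583/7*10 = -5830/7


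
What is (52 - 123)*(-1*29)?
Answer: 2059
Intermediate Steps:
(52 - 123)*(-1*29) = -71*(-29) = 2059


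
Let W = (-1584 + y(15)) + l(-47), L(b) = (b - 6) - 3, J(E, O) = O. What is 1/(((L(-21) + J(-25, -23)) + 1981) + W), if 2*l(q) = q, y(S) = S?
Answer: 2/671 ≈ 0.0029806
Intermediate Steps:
l(q) = q/2
L(b) = -9 + b (L(b) = (-6 + b) - 3 = -9 + b)
W = -3185/2 (W = (-1584 + 15) + (½)*(-47) = -1569 - 47/2 = -3185/2 ≈ -1592.5)
1/(((L(-21) + J(-25, -23)) + 1981) + W) = 1/((((-9 - 21) - 23) + 1981) - 3185/2) = 1/(((-30 - 23) + 1981) - 3185/2) = 1/((-53 + 1981) - 3185/2) = 1/(1928 - 3185/2) = 1/(671/2) = 2/671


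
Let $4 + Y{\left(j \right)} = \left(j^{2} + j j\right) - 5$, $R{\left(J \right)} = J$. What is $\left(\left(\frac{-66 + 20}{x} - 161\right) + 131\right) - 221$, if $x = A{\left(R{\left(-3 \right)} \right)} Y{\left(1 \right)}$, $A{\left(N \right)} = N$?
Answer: $- \frac{5317}{21} \approx -253.19$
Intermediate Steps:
$Y{\left(j \right)} = -9 + 2 j^{2}$ ($Y{\left(j \right)} = -4 - \left(5 - j^{2} - j j\right) = -4 + \left(\left(j^{2} + j^{2}\right) - 5\right) = -4 + \left(2 j^{2} - 5\right) = -4 + \left(-5 + 2 j^{2}\right) = -9 + 2 j^{2}$)
$x = 21$ ($x = - 3 \left(-9 + 2 \cdot 1^{2}\right) = - 3 \left(-9 + 2 \cdot 1\right) = - 3 \left(-9 + 2\right) = \left(-3\right) \left(-7\right) = 21$)
$\left(\left(\frac{-66 + 20}{x} - 161\right) + 131\right) - 221 = \left(\left(\frac{-66 + 20}{21} - 161\right) + 131\right) - 221 = \left(\left(\left(-46\right) \frac{1}{21} - 161\right) + 131\right) - 221 = \left(\left(- \frac{46}{21} - 161\right) + 131\right) - 221 = \left(- \frac{3427}{21} + 131\right) - 221 = - \frac{676}{21} - 221 = - \frac{5317}{21}$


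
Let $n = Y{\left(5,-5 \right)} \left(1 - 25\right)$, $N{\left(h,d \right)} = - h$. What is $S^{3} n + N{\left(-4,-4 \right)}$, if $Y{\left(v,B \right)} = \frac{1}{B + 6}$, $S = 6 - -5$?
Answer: $-31940$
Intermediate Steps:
$S = 11$ ($S = 6 + 5 = 11$)
$Y{\left(v,B \right)} = \frac{1}{6 + B}$
$n = -24$ ($n = \frac{1 - 25}{6 - 5} = \frac{1 - 25}{1} = 1 \left(-24\right) = -24$)
$S^{3} n + N{\left(-4,-4 \right)} = 11^{3} \left(-24\right) - -4 = 1331 \left(-24\right) + 4 = -31944 + 4 = -31940$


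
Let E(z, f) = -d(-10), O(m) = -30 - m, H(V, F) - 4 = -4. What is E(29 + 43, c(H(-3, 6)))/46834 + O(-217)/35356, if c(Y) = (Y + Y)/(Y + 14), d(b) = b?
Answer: 4555759/827931452 ≈ 0.0055026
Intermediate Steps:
H(V, F) = 0 (H(V, F) = 4 - 4 = 0)
c(Y) = 2*Y/(14 + Y) (c(Y) = (2*Y)/(14 + Y) = 2*Y/(14 + Y))
E(z, f) = 10 (E(z, f) = -1*(-10) = 10)
E(29 + 43, c(H(-3, 6)))/46834 + O(-217)/35356 = 10/46834 + (-30 - 1*(-217))/35356 = 10*(1/46834) + (-30 + 217)*(1/35356) = 5/23417 + 187*(1/35356) = 5/23417 + 187/35356 = 4555759/827931452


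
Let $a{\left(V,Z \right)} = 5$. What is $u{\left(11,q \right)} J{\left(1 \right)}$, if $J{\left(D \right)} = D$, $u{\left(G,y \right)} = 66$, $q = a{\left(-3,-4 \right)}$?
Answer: $66$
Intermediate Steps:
$q = 5$
$u{\left(11,q \right)} J{\left(1 \right)} = 66 \cdot 1 = 66$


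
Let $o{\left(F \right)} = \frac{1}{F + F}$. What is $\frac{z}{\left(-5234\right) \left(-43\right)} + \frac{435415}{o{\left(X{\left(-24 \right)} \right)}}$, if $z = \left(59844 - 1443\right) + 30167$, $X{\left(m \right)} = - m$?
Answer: $\frac{2351888941804}{112531} \approx 2.09 \cdot 10^{7}$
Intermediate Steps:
$o{\left(F \right)} = \frac{1}{2 F}$
$z = 88568$ ($z = 58401 + 30167 = 88568$)
$\frac{z}{\left(-5234\right) \left(-43\right)} + \frac{435415}{o{\left(X{\left(-24 \right)} \right)}} = \frac{88568}{\left(-5234\right) \left(-43\right)} + \frac{435415}{\frac{1}{2} \frac{1}{\left(-1\right) \left(-24\right)}} = \frac{88568}{225062} + \frac{435415}{\frac{1}{2} \cdot \frac{1}{24}} = 88568 \cdot \frac{1}{225062} + \frac{435415}{\frac{1}{2} \cdot \frac{1}{24}} = \frac{44284}{112531} + 435415 \frac{1}{\frac{1}{48}} = \frac{44284}{112531} + 435415 \cdot 48 = \frac{44284}{112531} + 20899920 = \frac{2351888941804}{112531}$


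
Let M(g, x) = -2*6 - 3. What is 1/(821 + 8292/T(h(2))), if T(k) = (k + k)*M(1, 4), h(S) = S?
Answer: 5/3414 ≈ 0.0014646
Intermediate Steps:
M(g, x) = -15 (M(g, x) = -12 - 3 = -15)
T(k) = -30*k (T(k) = (k + k)*(-15) = (2*k)*(-15) = -30*k)
1/(821 + 8292/T(h(2))) = 1/(821 + 8292/((-30*2))) = 1/(821 + 8292/(-60)) = 1/(821 + 8292*(-1/60)) = 1/(821 - 691/5) = 1/(3414/5) = 5/3414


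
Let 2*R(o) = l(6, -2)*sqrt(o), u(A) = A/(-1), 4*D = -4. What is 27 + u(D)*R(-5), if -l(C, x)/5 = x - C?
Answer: 27 + 20*I*sqrt(5) ≈ 27.0 + 44.721*I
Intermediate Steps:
D = -1 (D = (1/4)*(-4) = -1)
l(C, x) = -5*x + 5*C (l(C, x) = -5*(x - C) = -5*x + 5*C)
u(A) = -A (u(A) = A*(-1) = -A)
R(o) = 20*sqrt(o) (R(o) = ((-5*(-2) + 5*6)*sqrt(o))/2 = ((10 + 30)*sqrt(o))/2 = (40*sqrt(o))/2 = 20*sqrt(o))
27 + u(D)*R(-5) = 27 + (-1*(-1))*(20*sqrt(-5)) = 27 + 1*(20*(I*sqrt(5))) = 27 + 1*(20*I*sqrt(5)) = 27 + 20*I*sqrt(5)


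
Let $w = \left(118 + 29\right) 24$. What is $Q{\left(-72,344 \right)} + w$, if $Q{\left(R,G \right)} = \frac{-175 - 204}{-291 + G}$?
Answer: $\frac{186605}{53} \approx 3520.8$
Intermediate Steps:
$Q{\left(R,G \right)} = - \frac{379}{-291 + G}$
$w = 3528$ ($w = 147 \cdot 24 = 3528$)
$Q{\left(-72,344 \right)} + w = - \frac{379}{-291 + 344} + 3528 = - \frac{379}{53} + 3528 = \frac{186605}{53}$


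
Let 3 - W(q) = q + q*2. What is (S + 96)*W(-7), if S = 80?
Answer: 4224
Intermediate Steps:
W(q) = 3 - 3*q (W(q) = 3 - (q + q*2) = 3 - (q + 2*q) = 3 - 3*q)
(S + 96)*W(-7) = (80 + 96)*(3 - 3*(-7)) = 176*(3 + 21) = 176*24 = 4224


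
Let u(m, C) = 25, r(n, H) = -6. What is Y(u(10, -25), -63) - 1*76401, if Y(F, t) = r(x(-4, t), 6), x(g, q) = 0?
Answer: -76407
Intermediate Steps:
Y(F, t) = -6
Y(u(10, -25), -63) - 1*76401 = -6 - 1*76401 = -6 - 76401 = -76407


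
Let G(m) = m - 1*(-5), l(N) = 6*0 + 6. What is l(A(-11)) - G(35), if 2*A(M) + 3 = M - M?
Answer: -34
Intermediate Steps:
A(M) = -3/2 (A(M) = -3/2 + (M - M)/2 = -3/2 + (1/2)*0 = -3/2 + 0 = -3/2)
l(N) = 6 (l(N) = 0 + 6 = 6)
G(m) = 5 + m (G(m) = m + 5 = 5 + m)
l(A(-11)) - G(35) = 6 - (5 + 35) = 6 - 1*40 = 6 - 40 = -34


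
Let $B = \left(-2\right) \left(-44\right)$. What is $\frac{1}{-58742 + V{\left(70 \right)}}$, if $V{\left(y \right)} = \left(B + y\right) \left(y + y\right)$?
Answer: $- \frac{1}{36622} \approx -2.7306 \cdot 10^{-5}$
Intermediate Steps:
$B = 88$
$V{\left(y \right)} = 2 y \left(88 + y\right)$ ($V{\left(y \right)} = \left(88 + y\right) \left(y + y\right) = \left(88 + y\right) 2 y = 2 y \left(88 + y\right)$)
$\frac{1}{-58742 + V{\left(70 \right)}} = \frac{1}{-58742 + 2 \cdot 70 \left(88 + 70\right)} = \frac{1}{-58742 + 2 \cdot 70 \cdot 158} = \frac{1}{-58742 + 22120} = \frac{1}{-36622} = - \frac{1}{36622}$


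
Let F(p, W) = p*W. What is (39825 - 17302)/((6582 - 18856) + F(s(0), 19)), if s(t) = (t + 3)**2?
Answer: -22523/12103 ≈ -1.8609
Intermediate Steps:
s(t) = (3 + t)**2
F(p, W) = W*p
(39825 - 17302)/((6582 - 18856) + F(s(0), 19)) = (39825 - 17302)/((6582 - 18856) + 19*(3 + 0)**2) = 22523/(-12274 + 19*3**2) = 22523/(-12274 + 19*9) = 22523/(-12274 + 171) = 22523/(-12103) = 22523*(-1/12103) = -22523/12103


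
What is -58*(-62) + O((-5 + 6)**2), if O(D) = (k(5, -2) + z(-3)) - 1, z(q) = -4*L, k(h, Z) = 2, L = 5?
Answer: 3577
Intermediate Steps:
z(q) = -20 (z(q) = -4*5 = -20)
O(D) = -19 (O(D) = (2 - 20) - 1 = -18 - 1 = -19)
-58*(-62) + O((-5 + 6)**2) = -58*(-62) - 19 = 3596 - 19 = 3577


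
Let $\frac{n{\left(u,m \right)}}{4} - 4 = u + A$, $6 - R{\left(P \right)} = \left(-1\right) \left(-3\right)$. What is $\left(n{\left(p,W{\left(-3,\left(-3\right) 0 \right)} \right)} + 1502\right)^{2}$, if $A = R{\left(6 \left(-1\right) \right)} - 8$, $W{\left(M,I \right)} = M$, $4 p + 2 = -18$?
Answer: $2184484$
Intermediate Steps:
$p = -5$ ($p = - \frac{1}{2} + \frac{1}{4} \left(-18\right) = - \frac{1}{2} - \frac{9}{2} = -5$)
$R{\left(P \right)} = 3$ ($R{\left(P \right)} = 6 - \left(-1\right) \left(-3\right) = 6 - 3 = 3$)
$A = -5$ ($A = 3 - 8 = -5$)
$n{\left(u,m \right)} = -4 + 4 u$ ($n{\left(u,m \right)} = 16 + 4 \left(u - 5\right) = 16 + 4 \left(-5 + u\right) = 16 + \left(-20 + 4 u\right) = -4 + 4 u$)
$\left(n{\left(p,W{\left(-3,\left(-3\right) 0 \right)} \right)} + 1502\right)^{2} = \left(\left(-4 + 4 \left(-5\right)\right) + 1502\right)^{2} = \left(\left(-4 - 20\right) + 1502\right)^{2} = \left(-24 + 1502\right)^{2} = 1478^{2} = 2184484$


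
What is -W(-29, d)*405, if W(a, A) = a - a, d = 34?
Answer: 0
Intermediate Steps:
W(a, A) = 0
-W(-29, d)*405 = -0*405 = -1*0 = 0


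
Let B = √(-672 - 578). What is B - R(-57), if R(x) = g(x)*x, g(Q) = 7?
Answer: 399 + 25*I*√2 ≈ 399.0 + 35.355*I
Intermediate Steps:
B = 25*I*√2 (B = √(-1250) = 25*I*√2 ≈ 35.355*I)
R(x) = 7*x
B - R(-57) = 25*I*√2 - 7*(-57) = 25*I*√2 - 1*(-399) = 25*I*√2 + 399 = 399 + 25*I*√2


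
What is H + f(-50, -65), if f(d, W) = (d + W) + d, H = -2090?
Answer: -2255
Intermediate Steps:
f(d, W) = W + 2*d (f(d, W) = (W + d) + d = W + 2*d)
H + f(-50, -65) = -2090 + (-65 + 2*(-50)) = -2090 + (-65 - 100) = -2090 - 165 = -2255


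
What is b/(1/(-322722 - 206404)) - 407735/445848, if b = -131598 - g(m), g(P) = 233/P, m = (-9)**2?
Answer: 838240173857567491/12037896 ≈ 6.9633e+10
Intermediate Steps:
m = 81
b = -10659671/81 (b = -131598 - 233/81 = -10659671/81 ≈ -1.3160e+5)
b/(1/(-322722 - 206404)) - 407735/445848 = -10659671/(81*(1/(-322722 - 206404))) - 407735/445848 = -10659671/(81*(1/(-529126))) - 407735*1/445848 = -10659671/(81*(-1/529126)) - 407735/445848 = -10659671/81*(-529126) - 407735/445848 = 5640309077546/81 - 407735/445848 = 838240173857567491/12037896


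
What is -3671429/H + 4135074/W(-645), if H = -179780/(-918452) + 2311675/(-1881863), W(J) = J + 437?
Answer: 10254104279973482239/2900366945060 ≈ 3.5355e+6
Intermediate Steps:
W(J) = 437 + J
H = -446210299240/432100209019 (H = -179780*(-1/918452) + 2311675*(-1/1881863) = 44945/229613 - 2311675/1881863 = -446210299240/432100209019 ≈ -1.0327)
-3671429/H + 4135074/W(-645) = -3671429/(-446210299240/432100209019) + 4135074/(437 - 645) = -3671429*(-432100209019/446210299240) + 4135074/(-208) = 1586425238298418151/446210299240 + 4135074*(-1/208) = 1586425238298418151/446210299240 - 2067537/104 = 10254104279973482239/2900366945060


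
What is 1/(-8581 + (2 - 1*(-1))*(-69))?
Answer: -1/8788 ≈ -0.00011379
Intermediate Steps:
1/(-8581 + (2 - 1*(-1))*(-69)) = 1/(-8581 + (2 + 1)*(-69)) = 1/(-8581 + 3*(-69)) = 1/(-8581 - 207) = 1/(-8788) = -1/8788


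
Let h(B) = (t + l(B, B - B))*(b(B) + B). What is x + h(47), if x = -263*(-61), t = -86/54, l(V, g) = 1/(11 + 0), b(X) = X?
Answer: 4722847/297 ≈ 15902.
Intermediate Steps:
l(V, g) = 1/11
t = -43/27 (t = -86*1/54 = -43/27 ≈ -1.5926)
h(B) = -892*B/297 (h(B) = (-43/27 + 1/11)*(B + B) = -892*B/297)
x = 16043
x + h(47) = 16043 - 892/297*47 = 16043 - 41924/297 = 4722847/297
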